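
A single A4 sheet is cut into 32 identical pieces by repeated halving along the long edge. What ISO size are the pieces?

32 = 2^5, so 5 halving steps.
A4 → A5 → … → A9 after 5 steps.

A9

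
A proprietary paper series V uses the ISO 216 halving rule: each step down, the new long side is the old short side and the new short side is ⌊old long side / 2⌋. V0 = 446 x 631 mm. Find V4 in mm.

111 × 157 mm

V1 = 315 × 446 mm (from V0 by 1 halving).
V2: ⌊446/2⌋ × 315 = 223 × 315 mm
V3: ⌊315/2⌋ × 223 = 157 × 223 mm
V4: ⌊223/2⌋ × 157 = 111 × 157 mm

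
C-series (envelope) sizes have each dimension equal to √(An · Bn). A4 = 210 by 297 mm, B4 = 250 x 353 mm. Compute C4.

Short side: √(210 · 250) = √52500 ≈ 229.1 → 229 mm
Long side: √(297 · 353) = √104841 ≈ 323.8 → 324 mm

229 × 324 mm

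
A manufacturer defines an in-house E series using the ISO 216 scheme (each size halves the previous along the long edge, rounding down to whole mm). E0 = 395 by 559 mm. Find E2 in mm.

197 × 279 mm

E1: ⌊559/2⌋ × 395 = 279 × 395 mm
E2: ⌊395/2⌋ × 279 = 197 × 279 mm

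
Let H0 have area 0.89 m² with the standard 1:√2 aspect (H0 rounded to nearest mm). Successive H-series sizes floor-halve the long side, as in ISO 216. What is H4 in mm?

198 × 280 mm

Let H0's short side be w mm. w · w√2 = 0.89 m² = 890,000 mm², so w ≈ 793.3 mm and w√2 ≈ 1121.9 mm → H0 = 793 × 1122 mm.
H1: ⌊1122/2⌋ × 793 = 561 × 793 mm
H2: ⌊793/2⌋ × 561 = 396 × 561 mm
H3: ⌊561/2⌋ × 396 = 280 × 396 mm
H4: ⌊396/2⌋ × 280 = 198 × 280 mm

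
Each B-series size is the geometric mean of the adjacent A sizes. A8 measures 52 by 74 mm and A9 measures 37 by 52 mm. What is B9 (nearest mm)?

44 × 62 mm

Short side: √(52 · 37) = √1924 ≈ 43.9 → 44 mm
Long side: √(74 · 52) = √3848 ≈ 62.0 → 62 mm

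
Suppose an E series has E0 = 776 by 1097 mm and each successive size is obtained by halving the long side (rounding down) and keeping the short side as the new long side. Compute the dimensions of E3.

E1: ⌊1097/2⌋ × 776 = 548 × 776 mm
E2: ⌊776/2⌋ × 548 = 388 × 548 mm
E3: ⌊548/2⌋ × 388 = 274 × 388 mm

274 × 388 mm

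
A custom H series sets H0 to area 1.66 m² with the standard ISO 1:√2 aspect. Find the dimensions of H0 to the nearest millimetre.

1083 × 1532 mm

Let the short side be w mm. Then w · w√2 = 1.66 m² = 1,660,000 mm².
w² = 1,660,000/√2, so w ≈ 1083.4 mm; long side = w√2 ≈ 1532.2 mm.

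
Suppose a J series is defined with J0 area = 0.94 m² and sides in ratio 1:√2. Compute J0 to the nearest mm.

815 × 1153 mm

Let the short side be w mm. Then w · w√2 = 0.94 m² = 940,000 mm².
w² = 940,000/√2, so w ≈ 815.3 mm; long side = w√2 ≈ 1153.0 mm.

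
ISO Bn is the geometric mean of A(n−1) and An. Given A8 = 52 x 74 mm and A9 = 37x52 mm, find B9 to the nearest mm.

44 × 62 mm

Short side: √(52 · 37) = √1924 ≈ 43.9 → 44 mm
Long side: √(74 · 52) = √3848 ≈ 62.0 → 62 mm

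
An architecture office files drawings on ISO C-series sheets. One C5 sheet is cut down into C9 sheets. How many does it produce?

Each ISO step halves the sheet: 1 × C5 → 2 × C6 → 4 × C7 → 8 × C8 → …
From C5 to C9 is 4 halving steps: 2^4 = 16.

16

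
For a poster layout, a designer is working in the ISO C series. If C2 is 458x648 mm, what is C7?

81 × 114 mm

C3: ⌊648/2⌋ × 458 = 324 × 458 mm
C4: ⌊458/2⌋ × 324 = 229 × 324 mm
C5: ⌊324/2⌋ × 229 = 162 × 229 mm
C6: ⌊229/2⌋ × 162 = 114 × 162 mm
C7: ⌊162/2⌋ × 114 = 81 × 114 mm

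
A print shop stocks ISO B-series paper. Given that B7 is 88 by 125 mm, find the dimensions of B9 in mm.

B8: ⌊125/2⌋ × 88 = 62 × 88 mm
B9: ⌊88/2⌋ × 62 = 44 × 62 mm

44 × 62 mm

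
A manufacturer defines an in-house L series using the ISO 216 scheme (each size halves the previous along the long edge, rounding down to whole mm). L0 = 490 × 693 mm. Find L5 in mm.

86 × 122 mm

L1: ⌊693/2⌋ × 490 = 346 × 490 mm
L2: ⌊490/2⌋ × 346 = 245 × 346 mm
L3: ⌊346/2⌋ × 245 = 173 × 245 mm
L4: ⌊245/2⌋ × 173 = 122 × 173 mm
L5: ⌊173/2⌋ × 122 = 86 × 122 mm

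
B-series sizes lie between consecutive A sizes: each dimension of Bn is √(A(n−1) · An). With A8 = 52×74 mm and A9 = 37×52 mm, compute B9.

44 × 62 mm

Short side: √(52 · 37) = √1924 ≈ 43.9 → 44 mm
Long side: √(74 · 52) = √3848 ≈ 62.0 → 62 mm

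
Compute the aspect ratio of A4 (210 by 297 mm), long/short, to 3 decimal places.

297 / 210 = 1.414
Matches √2 ≈ 1.414 — the ISO 216 defining ratio.

1.414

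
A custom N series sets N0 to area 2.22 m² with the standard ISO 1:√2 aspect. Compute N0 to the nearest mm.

1253 × 1772 mm

Let the short side be w mm. Then w · w√2 = 2.22 m² = 2,220,000 mm².
w² = 2,220,000/√2, so w ≈ 1252.9 mm; long side = w√2 ≈ 1771.9 mm.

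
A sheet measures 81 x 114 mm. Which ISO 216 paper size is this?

C7 (81 × 114 mm)

Aspect ratio 114/81 ≈ 1.407 — close to the ISO √2 ≈ 1.414.
In the C-series (envelope sizes, between A and B): C7 = 81 × 114 mm.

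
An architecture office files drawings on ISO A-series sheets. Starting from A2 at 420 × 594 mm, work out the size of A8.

A3: ⌊594/2⌋ × 420 = 297 × 420 mm
A4: ⌊420/2⌋ × 297 = 210 × 297 mm
A5: ⌊297/2⌋ × 210 = 148 × 210 mm
A6: ⌊210/2⌋ × 148 = 105 × 148 mm
A7: ⌊148/2⌋ × 105 = 74 × 105 mm
A8: ⌊105/2⌋ × 74 = 52 × 74 mm

52 × 74 mm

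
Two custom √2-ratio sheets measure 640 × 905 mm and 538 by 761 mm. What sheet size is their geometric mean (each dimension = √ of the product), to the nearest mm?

587 × 830 mm

Short side: √(640 · 538) = √344320 ≈ 586.8 → 587 mm
Long side: √(905 · 761) = √688705 ≈ 829.9 → 830 mm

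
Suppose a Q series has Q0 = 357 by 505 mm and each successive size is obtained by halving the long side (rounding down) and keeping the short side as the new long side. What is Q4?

89 × 126 mm

Q1: ⌊505/2⌋ × 357 = 252 × 357 mm
Q2: ⌊357/2⌋ × 252 = 178 × 252 mm
Q3: ⌊252/2⌋ × 178 = 126 × 178 mm
Q4: ⌊178/2⌋ × 126 = 89 × 126 mm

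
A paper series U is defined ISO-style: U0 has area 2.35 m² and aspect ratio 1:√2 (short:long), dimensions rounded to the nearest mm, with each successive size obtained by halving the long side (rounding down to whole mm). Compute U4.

322 × 455 mm

Let U0's short side be w mm. w · w√2 = 2.35 m² = 2,350,000 mm², so w ≈ 1289.1 mm and w√2 ≈ 1823.0 mm → U0 = 1289 × 1823 mm.
U1: ⌊1823/2⌋ × 1289 = 911 × 1289 mm
U2: ⌊1289/2⌋ × 911 = 644 × 911 mm
U3: ⌊911/2⌋ × 644 = 455 × 644 mm
U4: ⌊644/2⌋ × 455 = 322 × 455 mm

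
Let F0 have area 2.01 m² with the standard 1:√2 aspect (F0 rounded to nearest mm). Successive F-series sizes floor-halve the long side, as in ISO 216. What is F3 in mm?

421 × 596 mm

Let F0's short side be w mm. w · w√2 = 2.01 m² = 2,010,000 mm², so w ≈ 1192.2 mm and w√2 ≈ 1686.0 mm → F0 = 1192 × 1686 mm.
F1: ⌊1686/2⌋ × 1192 = 843 × 1192 mm
F2: ⌊1192/2⌋ × 843 = 596 × 843 mm
F3: ⌊843/2⌋ × 596 = 421 × 596 mm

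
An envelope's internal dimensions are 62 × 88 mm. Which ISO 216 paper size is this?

Aspect ratio 88/62 ≈ 1.419 — close to the ISO √2 ≈ 1.414.
In the B-series (B0 = 1000 × 1414 mm): B8 = 62 × 88 mm.

B8 (62 × 88 mm)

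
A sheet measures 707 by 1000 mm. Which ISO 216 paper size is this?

Aspect ratio 1000/707 ≈ 1.414 — close to the ISO √2 ≈ 1.414.
In the B-series (B0 = 1000 × 1414 mm): B1 = 707 × 1000 mm.

B1 (707 × 1000 mm)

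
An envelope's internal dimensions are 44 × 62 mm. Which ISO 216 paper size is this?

Aspect ratio 62/44 ≈ 1.409 — close to the ISO √2 ≈ 1.414.
In the B-series (B0 = 1000 × 1414 mm): B9 = 44 × 62 mm.

B9 (44 × 62 mm)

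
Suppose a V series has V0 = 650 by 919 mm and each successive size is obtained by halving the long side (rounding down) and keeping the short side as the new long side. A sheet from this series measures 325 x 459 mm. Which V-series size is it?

V0: 650 × 919 mm
V1: 459 × 650 mm
V2: 325 × 459 mm
V3: 229 × 325 mm
→ matches V2.

V2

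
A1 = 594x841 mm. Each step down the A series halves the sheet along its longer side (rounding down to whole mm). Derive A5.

148 × 210 mm

A2: ⌊841/2⌋ × 594 = 420 × 594 mm
A3: ⌊594/2⌋ × 420 = 297 × 420 mm
A4: ⌊420/2⌋ × 297 = 210 × 297 mm
A5: ⌊297/2⌋ × 210 = 148 × 210 mm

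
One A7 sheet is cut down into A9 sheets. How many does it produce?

Each ISO step halves the sheet: 1 × A7 → 2 × A8 → 4 × A9
From A7 to A9 is 2 halving steps: 2^2 = 4.

4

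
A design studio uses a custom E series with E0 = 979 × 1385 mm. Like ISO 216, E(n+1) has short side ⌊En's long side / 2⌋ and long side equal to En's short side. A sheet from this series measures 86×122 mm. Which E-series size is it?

E7

E0: 979 × 1385 mm
E1: 692 × 979 mm
E2: 489 × 692 mm
E3: 346 × 489 mm
E4: 244 × 346 mm
E5: 173 × 244 mm
E6: 122 × 173 mm
E7: 86 × 122 mm
E8: 61 × 86 mm
→ matches E7.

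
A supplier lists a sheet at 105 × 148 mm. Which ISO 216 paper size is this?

Aspect ratio 148/105 ≈ 1.410 — close to the ISO √2 ≈ 1.414.
In the A-series (A0 area = 1 m²): A6 = 105 × 148 mm.

A6 (105 × 148 mm)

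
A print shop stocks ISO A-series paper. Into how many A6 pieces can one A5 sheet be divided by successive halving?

Each ISO step halves the sheet: 1 × A5 → 2 × A6
From A5 to A6 is 1 halving step: 2^1 = 2.

2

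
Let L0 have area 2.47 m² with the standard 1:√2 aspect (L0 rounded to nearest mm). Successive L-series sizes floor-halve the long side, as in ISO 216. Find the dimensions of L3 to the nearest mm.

Let L0's short side be w mm. w · w√2 = 2.47 m² = 2,470,000 mm², so w ≈ 1321.6 mm and w√2 ≈ 1869.0 mm → L0 = 1322 × 1869 mm.
L1: ⌊1869/2⌋ × 1322 = 934 × 1322 mm
L2: ⌊1322/2⌋ × 934 = 661 × 934 mm
L3: ⌊934/2⌋ × 661 = 467 × 661 mm

467 × 661 mm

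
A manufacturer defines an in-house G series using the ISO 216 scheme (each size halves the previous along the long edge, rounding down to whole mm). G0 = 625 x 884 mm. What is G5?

G1: ⌊884/2⌋ × 625 = 442 × 625 mm
G2: ⌊625/2⌋ × 442 = 312 × 442 mm
G3: ⌊442/2⌋ × 312 = 221 × 312 mm
G4: ⌊312/2⌋ × 221 = 156 × 221 mm
G5: ⌊221/2⌋ × 156 = 110 × 156 mm

110 × 156 mm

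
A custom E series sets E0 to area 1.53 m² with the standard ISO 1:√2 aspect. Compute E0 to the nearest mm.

Let the short side be w mm. Then w · w√2 = 1.53 m² = 1,530,000 mm².
w² = 1,530,000/√2, so w ≈ 1040.1 mm; long side = w√2 ≈ 1471.0 mm.

1040 × 1471 mm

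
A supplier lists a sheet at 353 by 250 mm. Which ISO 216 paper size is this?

B4 (250 × 353 mm)

Aspect ratio 353/250 ≈ 1.412 — close to the ISO √2 ≈ 1.414.
In the B-series (B0 = 1000 × 1414 mm): B4 = 250 × 353 mm.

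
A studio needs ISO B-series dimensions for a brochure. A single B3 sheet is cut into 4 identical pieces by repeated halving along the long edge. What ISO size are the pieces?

B5

4 = 2^2, so 2 halving steps.
B3 → B4 → … → B5 after 2 steps.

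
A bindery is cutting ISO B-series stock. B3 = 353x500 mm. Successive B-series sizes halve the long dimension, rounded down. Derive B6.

B4: ⌊500/2⌋ × 353 = 250 × 353 mm
B5: ⌊353/2⌋ × 250 = 176 × 250 mm
B6: ⌊250/2⌋ × 176 = 125 × 176 mm

125 × 176 mm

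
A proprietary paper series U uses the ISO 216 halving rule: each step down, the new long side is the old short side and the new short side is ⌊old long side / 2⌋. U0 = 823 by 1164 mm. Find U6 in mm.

U1 = 582 × 823 mm (from U0 by 1 halving).
U2: ⌊823/2⌋ × 582 = 411 × 582 mm
U3: ⌊582/2⌋ × 411 = 291 × 411 mm
U4: ⌊411/2⌋ × 291 = 205 × 291 mm
U5: ⌊291/2⌋ × 205 = 145 × 205 mm
U6: ⌊205/2⌋ × 145 = 102 × 145 mm

102 × 145 mm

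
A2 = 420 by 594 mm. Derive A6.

105 × 148 mm

A3: ⌊594/2⌋ × 420 = 297 × 420 mm
A4: ⌊420/2⌋ × 297 = 210 × 297 mm
A5: ⌊297/2⌋ × 210 = 148 × 210 mm
A6: ⌊210/2⌋ × 148 = 105 × 148 mm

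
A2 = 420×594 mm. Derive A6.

105 × 148 mm

A3: ⌊594/2⌋ × 420 = 297 × 420 mm
A4: ⌊420/2⌋ × 297 = 210 × 297 mm
A5: ⌊297/2⌋ × 210 = 148 × 210 mm
A6: ⌊210/2⌋ × 148 = 105 × 148 mm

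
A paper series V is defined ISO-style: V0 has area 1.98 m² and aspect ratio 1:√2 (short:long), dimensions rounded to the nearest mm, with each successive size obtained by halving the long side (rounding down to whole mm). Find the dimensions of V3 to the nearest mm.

418 × 591 mm

Let V0's short side be w mm. w · w√2 = 1.98 m² = 1,980,000 mm², so w ≈ 1183.2 mm and w√2 ≈ 1673.4 mm → V0 = 1183 × 1673 mm.
V1: ⌊1673/2⌋ × 1183 = 836 × 1183 mm
V2: ⌊1183/2⌋ × 836 = 591 × 836 mm
V3: ⌊836/2⌋ × 591 = 418 × 591 mm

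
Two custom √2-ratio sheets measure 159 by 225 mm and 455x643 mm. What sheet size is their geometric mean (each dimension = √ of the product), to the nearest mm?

269 × 380 mm

Short side: √(159 · 455) = √72345 ≈ 269.0 → 269 mm
Long side: √(225 · 643) = √144675 ≈ 380.4 → 380 mm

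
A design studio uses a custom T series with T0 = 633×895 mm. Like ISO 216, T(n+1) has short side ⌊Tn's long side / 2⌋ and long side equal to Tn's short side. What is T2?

T1: ⌊895/2⌋ × 633 = 447 × 633 mm
T2: ⌊633/2⌋ × 447 = 316 × 447 mm

316 × 447 mm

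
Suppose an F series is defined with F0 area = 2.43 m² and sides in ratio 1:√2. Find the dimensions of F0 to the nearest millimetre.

Let the short side be w mm. Then w · w√2 = 2.43 m² = 2,430,000 mm².
w² = 2,430,000/√2, so w ≈ 1310.8 mm; long side = w√2 ≈ 1853.8 mm.

1311 × 1854 mm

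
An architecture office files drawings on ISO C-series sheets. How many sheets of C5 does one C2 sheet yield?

8

C2 = 458 × 648 mm; C5 = 162 × 229 mm.
Each halving step doubles the count; 3 steps from C2 to C5.
2^3 = 8.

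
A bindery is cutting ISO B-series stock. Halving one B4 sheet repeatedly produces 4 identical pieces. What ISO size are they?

4 = 2^2, so 2 halving steps.
B4 → B5 → … → B6 after 2 steps.

B6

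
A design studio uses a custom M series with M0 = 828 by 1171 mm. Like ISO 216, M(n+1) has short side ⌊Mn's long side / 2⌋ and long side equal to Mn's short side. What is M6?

103 × 146 mm

M1: ⌊1171/2⌋ × 828 = 585 × 828 mm
M2: ⌊828/2⌋ × 585 = 414 × 585 mm
M3: ⌊585/2⌋ × 414 = 292 × 414 mm
M4: ⌊414/2⌋ × 292 = 207 × 292 mm
M5: ⌊292/2⌋ × 207 = 146 × 207 mm
M6: ⌊207/2⌋ × 146 = 103 × 146 mm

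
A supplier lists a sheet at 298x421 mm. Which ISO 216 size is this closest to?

Aspect ratio 421/298 ≈ 1.413 — close to the ISO √2 ≈ 1.414.
In the A-series (A0 area = 1 m²): A3 = 297 × 420 mm.
Off by 2 mm total — nearest standard size.

A3 (297 × 420 mm)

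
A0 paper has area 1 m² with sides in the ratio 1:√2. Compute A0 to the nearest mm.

Let the short side be w mm. Then the long side is w√2 and w · w√2 = 10⁶ mm².
w² = 10⁶/√2, so w = 1000 / 2^(1/4) ≈ 840.9 mm; long side = 1000 · 2^(1/4) ≈ 1189.2 mm.

841 × 1189 mm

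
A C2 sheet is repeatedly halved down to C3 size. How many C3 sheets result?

2

C2 = 458 × 648 mm; C3 = 324 × 458 mm.
Each halving step doubles the count; 1 step from C2 to C3.
2^1 = 2.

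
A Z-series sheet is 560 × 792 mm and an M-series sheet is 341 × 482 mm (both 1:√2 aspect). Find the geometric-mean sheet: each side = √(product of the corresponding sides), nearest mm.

Short side: √(560 · 341) = √190960 ≈ 437.0 → 437 mm
Long side: √(792 · 482) = √381744 ≈ 617.9 → 618 mm

437 × 618 mm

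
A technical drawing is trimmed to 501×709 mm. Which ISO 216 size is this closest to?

B2 (500 × 707 mm)

Aspect ratio 709/501 ≈ 1.415 — close to the ISO √2 ≈ 1.414.
In the B-series (B0 = 1000 × 1414 mm): B2 = 500 × 707 mm.
Off by 3 mm total — nearest standard size.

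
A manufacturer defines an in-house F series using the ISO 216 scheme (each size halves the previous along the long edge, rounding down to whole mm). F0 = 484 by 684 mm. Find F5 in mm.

F1: ⌊684/2⌋ × 484 = 342 × 484 mm
F2: ⌊484/2⌋ × 342 = 242 × 342 mm
F3: ⌊342/2⌋ × 242 = 171 × 242 mm
F4: ⌊242/2⌋ × 171 = 121 × 171 mm
F5: ⌊171/2⌋ × 121 = 85 × 121 mm

85 × 121 mm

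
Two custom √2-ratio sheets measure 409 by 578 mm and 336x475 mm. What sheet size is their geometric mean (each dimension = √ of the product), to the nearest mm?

371 × 524 mm

Short side: √(409 · 336) = √137424 ≈ 370.7 → 371 mm
Long side: √(578 · 475) = √274550 ≈ 524.0 → 524 mm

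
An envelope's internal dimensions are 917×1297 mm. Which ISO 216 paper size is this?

C0 (917 × 1297 mm)

Aspect ratio 1297/917 ≈ 1.414 — close to the ISO √2 ≈ 1.414.
In the C-series (envelope sizes, between A and B): C0 = 917 × 1297 mm.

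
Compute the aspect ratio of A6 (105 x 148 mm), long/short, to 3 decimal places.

1.410

148 / 105 = 1.410
ISO 216 targets √2 ≈ 1.414; the -0.005 deviation is from mm rounding.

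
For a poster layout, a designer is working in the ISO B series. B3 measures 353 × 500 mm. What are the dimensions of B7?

88 × 125 mm

B4: ⌊500/2⌋ × 353 = 250 × 353 mm
B5: ⌊353/2⌋ × 250 = 176 × 250 mm
B6: ⌊250/2⌋ × 176 = 125 × 176 mm
B7: ⌊176/2⌋ × 125 = 88 × 125 mm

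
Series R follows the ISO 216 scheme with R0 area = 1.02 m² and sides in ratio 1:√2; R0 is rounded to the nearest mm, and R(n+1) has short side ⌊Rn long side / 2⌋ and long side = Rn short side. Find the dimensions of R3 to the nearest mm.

300 × 424 mm

Let R0's short side be w mm. w · w√2 = 1.02 m² = 1,020,000 mm², so w ≈ 849.3 mm and w√2 ≈ 1201.0 mm → R0 = 849 × 1201 mm.
R1: ⌊1201/2⌋ × 849 = 600 × 849 mm
R2: ⌊849/2⌋ × 600 = 424 × 600 mm
R3: ⌊600/2⌋ × 424 = 300 × 424 mm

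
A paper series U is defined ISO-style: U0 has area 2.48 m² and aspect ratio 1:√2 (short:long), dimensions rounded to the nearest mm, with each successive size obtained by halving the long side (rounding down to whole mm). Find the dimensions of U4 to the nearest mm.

331 × 468 mm

Let U0's short side be w mm. w · w√2 = 2.48 m² = 2,480,000 mm², so w ≈ 1324.2 mm and w√2 ≈ 1872.8 mm → U0 = 1324 × 1873 mm.
U1: ⌊1873/2⌋ × 1324 = 936 × 1324 mm
U2: ⌊1324/2⌋ × 936 = 662 × 936 mm
U3: ⌊936/2⌋ × 662 = 468 × 662 mm
U4: ⌊662/2⌋ × 468 = 331 × 468 mm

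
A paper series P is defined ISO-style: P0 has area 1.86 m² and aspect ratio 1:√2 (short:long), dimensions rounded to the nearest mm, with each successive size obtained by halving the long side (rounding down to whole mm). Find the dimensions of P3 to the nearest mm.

Let P0's short side be w mm. w · w√2 = 1.86 m² = 1,860,000 mm², so w ≈ 1146.8 mm and w√2 ≈ 1621.9 mm → P0 = 1147 × 1622 mm.
P1: ⌊1622/2⌋ × 1147 = 811 × 1147 mm
P2: ⌊1147/2⌋ × 811 = 573 × 811 mm
P3: ⌊811/2⌋ × 573 = 405 × 573 mm

405 × 573 mm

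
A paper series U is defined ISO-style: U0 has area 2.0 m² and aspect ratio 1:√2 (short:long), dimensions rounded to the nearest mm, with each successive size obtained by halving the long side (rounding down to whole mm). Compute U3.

420 × 594 mm

Let U0's short side be w mm. w · w√2 = 2.0 m² = 2,000,000 mm², so w ≈ 1189.2 mm and w√2 ≈ 1681.8 mm → U0 = 1189 × 1682 mm.
U1: ⌊1682/2⌋ × 1189 = 841 × 1189 mm
U2: ⌊1189/2⌋ × 841 = 594 × 841 mm
U3: ⌊841/2⌋ × 594 = 420 × 594 mm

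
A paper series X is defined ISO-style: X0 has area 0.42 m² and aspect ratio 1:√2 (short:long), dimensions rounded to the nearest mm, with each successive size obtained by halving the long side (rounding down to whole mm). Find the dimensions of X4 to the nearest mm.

136 × 192 mm

Let X0's short side be w mm. w · w√2 = 0.42 m² = 420,000 mm², so w ≈ 545.0 mm and w√2 ≈ 770.7 mm → X0 = 545 × 771 mm.
X1: ⌊771/2⌋ × 545 = 385 × 545 mm
X2: ⌊545/2⌋ × 385 = 272 × 385 mm
X3: ⌊385/2⌋ × 272 = 192 × 272 mm
X4: ⌊272/2⌋ × 192 = 136 × 192 mm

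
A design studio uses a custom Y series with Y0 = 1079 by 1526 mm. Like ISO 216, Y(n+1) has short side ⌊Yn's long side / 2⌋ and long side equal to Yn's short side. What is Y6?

134 × 190 mm

Y1: ⌊1526/2⌋ × 1079 = 763 × 1079 mm
Y2: ⌊1079/2⌋ × 763 = 539 × 763 mm
Y3: ⌊763/2⌋ × 539 = 381 × 539 mm
Y4: ⌊539/2⌋ × 381 = 269 × 381 mm
Y5: ⌊381/2⌋ × 269 = 190 × 269 mm
Y6: ⌊269/2⌋ × 190 = 134 × 190 mm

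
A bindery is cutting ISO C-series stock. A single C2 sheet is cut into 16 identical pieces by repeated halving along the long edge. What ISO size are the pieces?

C6

16 = 2^4, so 4 halving steps.
C2 → C3 → … → C6 after 4 steps.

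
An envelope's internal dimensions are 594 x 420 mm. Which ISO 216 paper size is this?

Aspect ratio 594/420 ≈ 1.414 — close to the ISO √2 ≈ 1.414.
In the A-series (A0 area = 1 m²): A2 = 420 × 594 mm.

A2 (420 × 594 mm)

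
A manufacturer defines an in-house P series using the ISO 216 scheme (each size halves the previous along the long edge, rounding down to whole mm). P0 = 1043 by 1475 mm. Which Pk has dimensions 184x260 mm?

P0: 1043 × 1475 mm
P1: 737 × 1043 mm
P2: 521 × 737 mm
P3: 368 × 521 mm
P4: 260 × 368 mm
P5: 184 × 260 mm
P6: 130 × 184 mm
→ matches P5.

P5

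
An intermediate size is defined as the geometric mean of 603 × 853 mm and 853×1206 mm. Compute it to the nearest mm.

717 × 1014 mm

Short side: √(603 · 853) = √514359 ≈ 717.2 → 717 mm
Long side: √(853 · 1206) = √1028718 ≈ 1014.3 → 1014 mm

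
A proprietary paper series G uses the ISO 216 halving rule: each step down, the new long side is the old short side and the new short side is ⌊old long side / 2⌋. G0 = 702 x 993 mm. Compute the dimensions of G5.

G1: ⌊993/2⌋ × 702 = 496 × 702 mm
G2: ⌊702/2⌋ × 496 = 351 × 496 mm
G3: ⌊496/2⌋ × 351 = 248 × 351 mm
G4: ⌊351/2⌋ × 248 = 175 × 248 mm
G5: ⌊248/2⌋ × 175 = 124 × 175 mm

124 × 175 mm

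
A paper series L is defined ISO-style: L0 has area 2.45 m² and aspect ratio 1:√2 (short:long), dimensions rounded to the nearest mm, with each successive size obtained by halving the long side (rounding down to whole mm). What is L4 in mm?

329 × 465 mm

Let L0's short side be w mm. w · w√2 = 2.45 m² = 2,450,000 mm², so w ≈ 1316.2 mm and w√2 ≈ 1861.4 mm → L0 = 1316 × 1861 mm.
L1: ⌊1861/2⌋ × 1316 = 930 × 1316 mm
L2: ⌊1316/2⌋ × 930 = 658 × 930 mm
L3: ⌊930/2⌋ × 658 = 465 × 658 mm
L4: ⌊658/2⌋ × 465 = 329 × 465 mm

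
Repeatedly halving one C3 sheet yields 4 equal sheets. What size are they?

C5

4 = 2^2, so 2 halving steps.
C3 → C4 → … → C5 after 2 steps.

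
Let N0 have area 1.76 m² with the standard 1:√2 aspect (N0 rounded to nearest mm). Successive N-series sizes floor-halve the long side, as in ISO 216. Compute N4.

Let N0's short side be w mm. w · w√2 = 1.76 m² = 1,760,000 mm², so w ≈ 1115.6 mm and w√2 ≈ 1577.7 mm → N0 = 1116 × 1578 mm.
N1: ⌊1578/2⌋ × 1116 = 789 × 1116 mm
N2: ⌊1116/2⌋ × 789 = 558 × 789 mm
N3: ⌊789/2⌋ × 558 = 394 × 558 mm
N4: ⌊558/2⌋ × 394 = 279 × 394 mm

279 × 394 mm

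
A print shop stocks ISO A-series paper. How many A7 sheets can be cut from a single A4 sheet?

8

A4 = 210 × 297 mm; A7 = 74 × 105 mm.
Each halving step doubles the count; 3 steps from A4 to A7.
2^3 = 8.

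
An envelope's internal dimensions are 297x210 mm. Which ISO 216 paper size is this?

A4 (210 × 297 mm)

Aspect ratio 297/210 ≈ 1.414 — close to the ISO √2 ≈ 1.414.
In the A-series (A0 area = 1 m²): A4 = 210 × 297 mm.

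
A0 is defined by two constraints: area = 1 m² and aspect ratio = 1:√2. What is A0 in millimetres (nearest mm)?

Let the short side be w mm. Then the long side is w√2 and w · w√2 = 10⁶ mm².
w² = 10⁶/√2, so w = 1000 / 2^(1/4) ≈ 840.9 mm; long side = 1000 · 2^(1/4) ≈ 1189.2 mm.

841 × 1189 mm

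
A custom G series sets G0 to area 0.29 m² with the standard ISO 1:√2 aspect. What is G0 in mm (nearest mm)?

453 × 640 mm

Let the short side be w mm. Then w · w√2 = 0.29 m² = 290,000 mm².
w² = 290,000/√2, so w ≈ 452.8 mm; long side = w√2 ≈ 640.4 mm.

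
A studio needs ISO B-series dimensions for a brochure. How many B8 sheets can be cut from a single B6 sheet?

4

B6 = 125 × 176 mm; B8 = 62 × 88 mm.
Each halving step doubles the count; 2 steps from B6 to B8.
2^2 = 4.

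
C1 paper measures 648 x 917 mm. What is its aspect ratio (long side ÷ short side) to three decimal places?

917 / 648 = 1.415
Matches √2 ≈ 1.414 — the ISO 216 defining ratio.

1.415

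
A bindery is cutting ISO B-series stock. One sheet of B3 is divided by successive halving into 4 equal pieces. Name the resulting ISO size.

B5

4 = 2^2, so 2 halving steps.
B3 → B4 → … → B5 after 2 steps.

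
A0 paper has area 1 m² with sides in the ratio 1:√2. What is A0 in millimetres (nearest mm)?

841 × 1189 mm

Let the short side be w mm. Then the long side is w√2 and w · w√2 = 10⁶ mm².
w² = 10⁶/√2, so w = 1000 / 2^(1/4) ≈ 840.9 mm; long side = 1000 · 2^(1/4) ≈ 1189.2 mm.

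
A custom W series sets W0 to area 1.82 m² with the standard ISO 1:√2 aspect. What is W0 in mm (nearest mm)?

Let the short side be w mm. Then w · w√2 = 1.82 m² = 1,820,000 mm².
w² = 1,820,000/√2, so w ≈ 1134.4 mm; long side = w√2 ≈ 1604.3 mm.

1134 × 1604 mm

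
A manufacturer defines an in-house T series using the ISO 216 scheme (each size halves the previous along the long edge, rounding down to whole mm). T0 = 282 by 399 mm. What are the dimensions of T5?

49 × 70 mm

T1: ⌊399/2⌋ × 282 = 199 × 282 mm
T2: ⌊282/2⌋ × 199 = 141 × 199 mm
T3: ⌊199/2⌋ × 141 = 99 × 141 mm
T4: ⌊141/2⌋ × 99 = 70 × 99 mm
T5: ⌊99/2⌋ × 70 = 49 × 70 mm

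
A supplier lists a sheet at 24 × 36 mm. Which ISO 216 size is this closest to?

Aspect ratio 36/24 ≈ 1.500 (ISO target is √2 ≈ 1.414).
In the A-series (A0 area = 1 m²): A10 = 26 × 37 mm.
Off by 3 mm total — nearest standard size.

A10 (26 × 37 mm)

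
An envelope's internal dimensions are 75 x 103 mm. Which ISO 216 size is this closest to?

Aspect ratio 103/75 ≈ 1.373 (ISO target is √2 ≈ 1.414).
In the A-series (A0 area = 1 m²): A7 = 74 × 105 mm.
Off by 3 mm total — nearest standard size.

A7 (74 × 105 mm)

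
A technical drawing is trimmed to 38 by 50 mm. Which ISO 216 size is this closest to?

A9 (37 × 52 mm)

Aspect ratio 50/38 ≈ 1.316 (ISO target is √2 ≈ 1.414).
In the A-series (A0 area = 1 m²): A9 = 37 × 52 mm.
Off by 3 mm total — nearest standard size.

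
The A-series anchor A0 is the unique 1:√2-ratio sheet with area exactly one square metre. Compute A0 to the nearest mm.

Let the short side be w mm. Then the long side is w√2 and w · w√2 = 10⁶ mm².
w² = 10⁶/√2, so w = 1000 / 2^(1/4) ≈ 840.9 mm; long side = 1000 · 2^(1/4) ≈ 1189.2 mm.

841 × 1189 mm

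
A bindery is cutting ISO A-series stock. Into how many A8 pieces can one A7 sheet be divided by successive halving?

Each ISO step halves the sheet: 1 × A7 → 2 × A8
From A7 to A8 is 1 halving step: 2^1 = 2.

2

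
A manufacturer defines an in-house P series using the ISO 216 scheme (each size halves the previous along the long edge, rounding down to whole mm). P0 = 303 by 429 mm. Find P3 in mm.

107 × 151 mm

P1: ⌊429/2⌋ × 303 = 214 × 303 mm
P2: ⌊303/2⌋ × 214 = 151 × 214 mm
P3: ⌊214/2⌋ × 151 = 107 × 151 mm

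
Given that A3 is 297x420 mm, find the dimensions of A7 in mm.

74 × 105 mm

A4: ⌊420/2⌋ × 297 = 210 × 297 mm
A5: ⌊297/2⌋ × 210 = 148 × 210 mm
A6: ⌊210/2⌋ × 148 = 105 × 148 mm
A7: ⌊148/2⌋ × 105 = 74 × 105 mm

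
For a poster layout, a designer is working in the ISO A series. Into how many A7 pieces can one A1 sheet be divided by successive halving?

A1 = 594 × 841 mm; A7 = 74 × 105 mm.
Each halving step doubles the count; 6 steps from A1 to A7.
2^6 = 64.

64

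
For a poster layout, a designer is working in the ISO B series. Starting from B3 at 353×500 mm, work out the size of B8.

62 × 88 mm

B4: ⌊500/2⌋ × 353 = 250 × 353 mm
B5: ⌊353/2⌋ × 250 = 176 × 250 mm
B6: ⌊250/2⌋ × 176 = 125 × 176 mm
B7: ⌊176/2⌋ × 125 = 88 × 125 mm
B8: ⌊125/2⌋ × 88 = 62 × 88 mm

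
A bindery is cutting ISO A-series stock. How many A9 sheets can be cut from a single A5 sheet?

16

Each ISO step halves the sheet: 1 × A5 → 2 × A6 → 4 × A7 → 8 × A8 → …
From A5 to A9 is 4 halving steps: 2^4 = 16.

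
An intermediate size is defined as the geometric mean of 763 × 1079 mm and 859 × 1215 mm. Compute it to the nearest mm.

810 × 1145 mm

Short side: √(763 · 859) = √655417 ≈ 809.6 → 810 mm
Long side: √(1079 · 1215) = √1310985 ≈ 1145.0 → 1145 mm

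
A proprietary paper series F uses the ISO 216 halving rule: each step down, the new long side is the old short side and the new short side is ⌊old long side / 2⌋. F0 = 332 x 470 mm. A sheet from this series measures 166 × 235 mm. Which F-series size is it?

F2

F0: 332 × 470 mm
F1: 235 × 332 mm
F2: 166 × 235 mm
F3: 117 × 166 mm
→ matches F2.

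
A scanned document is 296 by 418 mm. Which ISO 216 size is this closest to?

Aspect ratio 418/296 ≈ 1.412 — close to the ISO √2 ≈ 1.414.
In the A-series (A0 area = 1 m²): A3 = 297 × 420 mm.
Off by 3 mm total — nearest standard size.

A3 (297 × 420 mm)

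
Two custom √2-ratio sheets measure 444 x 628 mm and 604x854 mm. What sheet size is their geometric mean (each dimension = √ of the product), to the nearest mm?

Short side: √(444 · 604) = √268176 ≈ 517.9 → 518 mm
Long side: √(628 · 854) = √536312 ≈ 732.3 → 732 mm

518 × 732 mm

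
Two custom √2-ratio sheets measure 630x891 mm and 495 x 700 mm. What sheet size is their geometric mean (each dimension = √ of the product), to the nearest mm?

Short side: √(630 · 495) = √311850 ≈ 558.4 → 558 mm
Long side: √(891 · 700) = √623700 ≈ 789.7 → 790 mm

558 × 790 mm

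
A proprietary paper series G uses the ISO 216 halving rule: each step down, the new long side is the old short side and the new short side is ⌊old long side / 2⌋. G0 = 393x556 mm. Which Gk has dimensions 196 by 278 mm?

G2

G0: 393 × 556 mm
G1: 278 × 393 mm
G2: 196 × 278 mm
G3: 139 × 196 mm
→ matches G2.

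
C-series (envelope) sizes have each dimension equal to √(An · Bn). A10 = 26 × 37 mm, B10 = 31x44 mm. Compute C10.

Short side: √(26 · 31) = √806 ≈ 28.4 → 28 mm
Long side: √(37 · 44) = √1628 ≈ 40.3 → 40 mm

28 × 40 mm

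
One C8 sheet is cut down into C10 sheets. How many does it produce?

Each ISO step halves the sheet: 1 × C8 → 2 × C9 → 4 × C10
From C8 to C10 is 2 halving steps: 2^2 = 4.

4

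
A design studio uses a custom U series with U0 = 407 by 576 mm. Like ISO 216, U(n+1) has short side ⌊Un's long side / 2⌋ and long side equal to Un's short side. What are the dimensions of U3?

U1: ⌊576/2⌋ × 407 = 288 × 407 mm
U2: ⌊407/2⌋ × 288 = 203 × 288 mm
U3: ⌊288/2⌋ × 203 = 144 × 203 mm

144 × 203 mm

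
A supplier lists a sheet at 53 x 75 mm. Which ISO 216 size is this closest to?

A8 (52 × 74 mm)

Aspect ratio 75/53 ≈ 1.415 — close to the ISO √2 ≈ 1.414.
In the A-series (A0 area = 1 m²): A8 = 52 × 74 mm.
Off by 2 mm total — nearest standard size.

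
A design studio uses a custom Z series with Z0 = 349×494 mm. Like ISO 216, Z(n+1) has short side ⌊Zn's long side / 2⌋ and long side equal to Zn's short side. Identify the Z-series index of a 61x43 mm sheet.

Z6

Z0: 349 × 494 mm
Z1: 247 × 349 mm
Z2: 174 × 247 mm
Z3: 123 × 174 mm
Z4: 87 × 123 mm
Z5: 61 × 87 mm
Z6: 43 × 61 mm
Z7: 30 × 43 mm
→ matches Z6.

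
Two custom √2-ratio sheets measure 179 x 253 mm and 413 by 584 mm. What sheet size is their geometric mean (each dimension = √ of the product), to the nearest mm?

272 × 384 mm

Short side: √(179 · 413) = √73927 ≈ 271.9 → 272 mm
Long side: √(253 · 584) = √147752 ≈ 384.4 → 384 mm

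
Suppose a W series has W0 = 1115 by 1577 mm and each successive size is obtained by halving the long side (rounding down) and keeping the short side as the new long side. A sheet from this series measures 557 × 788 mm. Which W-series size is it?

W2

W0: 1115 × 1577 mm
W1: 788 × 1115 mm
W2: 557 × 788 mm
W3: 394 × 557 mm
→ matches W2.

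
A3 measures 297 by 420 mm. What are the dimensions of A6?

A4: ⌊420/2⌋ × 297 = 210 × 297 mm
A5: ⌊297/2⌋ × 210 = 148 × 210 mm
A6: ⌊210/2⌋ × 148 = 105 × 148 mm

105 × 148 mm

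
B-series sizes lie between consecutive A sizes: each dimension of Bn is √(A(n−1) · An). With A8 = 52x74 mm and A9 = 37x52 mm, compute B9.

Short side: √(52 · 37) = √1924 ≈ 43.9 → 44 mm
Long side: √(74 · 52) = √3848 ≈ 62.0 → 62 mm

44 × 62 mm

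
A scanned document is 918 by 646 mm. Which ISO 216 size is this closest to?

Aspect ratio 918/646 ≈ 1.421 — close to the ISO √2 ≈ 1.414.
In the C-series (envelope sizes, between A and B): C1 = 648 × 917 mm.
Off by 3 mm total — nearest standard size.

C1 (648 × 917 mm)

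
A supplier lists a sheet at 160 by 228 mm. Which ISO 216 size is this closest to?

C5 (162 × 229 mm)

Aspect ratio 228/160 ≈ 1.425 — close to the ISO √2 ≈ 1.414.
In the C-series (envelope sizes, between A and B): C5 = 162 × 229 mm.
Off by 3 mm total — nearest standard size.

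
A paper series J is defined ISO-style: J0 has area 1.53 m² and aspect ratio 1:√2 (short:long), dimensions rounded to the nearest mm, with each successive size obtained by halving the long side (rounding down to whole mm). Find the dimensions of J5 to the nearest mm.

183 × 260 mm

Let J0's short side be w mm. w · w√2 = 1.53 m² = 1,530,000 mm², so w ≈ 1040.1 mm and w√2 ≈ 1471.0 mm → J0 = 1040 × 1471 mm.
J1: ⌊1471/2⌋ × 1040 = 735 × 1040 mm
J2: ⌊1040/2⌋ × 735 = 520 × 735 mm
J3: ⌊735/2⌋ × 520 = 367 × 520 mm
J4: ⌊520/2⌋ × 367 = 260 × 367 mm
J5: ⌊367/2⌋ × 260 = 183 × 260 mm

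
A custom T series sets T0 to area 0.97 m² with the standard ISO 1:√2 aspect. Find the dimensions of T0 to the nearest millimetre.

Let the short side be w mm. Then w · w√2 = 0.97 m² = 970,000 mm².
w² = 970,000/√2, so w ≈ 828.2 mm; long side = w√2 ≈ 1171.2 mm.

828 × 1171 mm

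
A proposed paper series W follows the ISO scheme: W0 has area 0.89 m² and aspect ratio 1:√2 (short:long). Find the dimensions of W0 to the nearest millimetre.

793 × 1122 mm

Let the short side be w mm. Then w · w√2 = 0.89 m² = 890,000 mm².
w² = 890,000/√2, so w ≈ 793.3 mm; long side = w√2 ≈ 1121.9 mm.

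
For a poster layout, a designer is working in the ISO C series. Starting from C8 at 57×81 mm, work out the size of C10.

C9: ⌊81/2⌋ × 57 = 40 × 57 mm
C10: ⌊57/2⌋ × 40 = 28 × 40 mm

28 × 40 mm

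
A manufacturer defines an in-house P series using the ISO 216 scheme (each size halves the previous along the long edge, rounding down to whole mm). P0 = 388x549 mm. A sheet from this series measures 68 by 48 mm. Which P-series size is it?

P0: 388 × 549 mm
P1: 274 × 388 mm
P2: 194 × 274 mm
P3: 137 × 194 mm
P4: 97 × 137 mm
P5: 68 × 97 mm
P6: 48 × 68 mm
P7: 34 × 48 mm
→ matches P6.

P6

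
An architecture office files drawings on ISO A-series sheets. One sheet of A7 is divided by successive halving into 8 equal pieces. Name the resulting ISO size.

A10

8 = 2^3, so 3 halving steps.
A7 → A8 → … → A10 after 3 steps.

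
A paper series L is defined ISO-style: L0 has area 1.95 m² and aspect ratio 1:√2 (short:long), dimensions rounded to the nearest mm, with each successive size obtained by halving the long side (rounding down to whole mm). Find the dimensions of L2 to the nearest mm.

587 × 830 mm

Let L0's short side be w mm. w · w√2 = 1.95 m² = 1,950,000 mm², so w ≈ 1174.2 mm and w√2 ≈ 1660.6 mm → L0 = 1174 × 1661 mm.
L1: ⌊1661/2⌋ × 1174 = 830 × 1174 mm
L2: ⌊1174/2⌋ × 830 = 587 × 830 mm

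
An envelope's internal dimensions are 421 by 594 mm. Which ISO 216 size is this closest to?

A2 (420 × 594 mm)

Aspect ratio 594/421 ≈ 1.411 — close to the ISO √2 ≈ 1.414.
In the A-series (A0 area = 1 m²): A2 = 420 × 594 mm.
Off by 1 mm total — nearest standard size.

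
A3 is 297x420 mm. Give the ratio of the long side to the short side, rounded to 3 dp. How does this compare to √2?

1.414

420 / 297 = 1.414
Matches √2 ≈ 1.414 — the ISO 216 defining ratio.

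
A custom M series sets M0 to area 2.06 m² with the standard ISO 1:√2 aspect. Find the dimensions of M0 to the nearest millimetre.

Let the short side be w mm. Then w · w√2 = 2.06 m² = 2,060,000 mm².
w² = 2,060,000/√2, so w ≈ 1206.9 mm; long side = w√2 ≈ 1706.8 mm.

1207 × 1707 mm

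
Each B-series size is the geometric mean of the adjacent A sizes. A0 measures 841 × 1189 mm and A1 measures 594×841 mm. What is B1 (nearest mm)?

707 × 1000 mm

Short side: √(841 · 594) = √499554 ≈ 706.8 → 707 mm
Long side: √(1189 · 841) = √999949 ≈ 1000.0 → 1000 mm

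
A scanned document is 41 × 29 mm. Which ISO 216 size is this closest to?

C10 (28 × 40 mm)

Aspect ratio 41/29 ≈ 1.414 — close to the ISO √2 ≈ 1.414.
In the C-series (envelope sizes, between A and B): C10 = 28 × 40 mm.
Off by 2 mm total — nearest standard size.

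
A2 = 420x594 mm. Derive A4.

210 × 297 mm

A3: ⌊594/2⌋ × 420 = 297 × 420 mm
A4: ⌊420/2⌋ × 297 = 210 × 297 mm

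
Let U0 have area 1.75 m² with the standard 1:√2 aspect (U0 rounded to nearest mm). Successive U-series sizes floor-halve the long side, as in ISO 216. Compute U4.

278 × 393 mm

Let U0's short side be w mm. w · w√2 = 1.75 m² = 1,750,000 mm², so w ≈ 1112.4 mm and w√2 ≈ 1573.2 mm → U0 = 1112 × 1573 mm.
U1: ⌊1573/2⌋ × 1112 = 786 × 1112 mm
U2: ⌊1112/2⌋ × 786 = 556 × 786 mm
U3: ⌊786/2⌋ × 556 = 393 × 556 mm
U4: ⌊556/2⌋ × 393 = 278 × 393 mm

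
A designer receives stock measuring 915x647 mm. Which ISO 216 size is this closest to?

Aspect ratio 915/647 ≈ 1.414 — close to the ISO √2 ≈ 1.414.
In the C-series (envelope sizes, between A and B): C1 = 648 × 917 mm.
Off by 3 mm total — nearest standard size.

C1 (648 × 917 mm)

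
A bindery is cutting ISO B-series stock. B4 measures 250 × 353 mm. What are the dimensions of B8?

62 × 88 mm

B5: ⌊353/2⌋ × 250 = 176 × 250 mm
B6: ⌊250/2⌋ × 176 = 125 × 176 mm
B7: ⌊176/2⌋ × 125 = 88 × 125 mm
B8: ⌊125/2⌋ × 88 = 62 × 88 mm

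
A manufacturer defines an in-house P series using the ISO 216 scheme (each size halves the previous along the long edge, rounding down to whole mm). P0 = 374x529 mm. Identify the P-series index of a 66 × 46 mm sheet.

P6

P0: 374 × 529 mm
P1: 264 × 374 mm
P2: 187 × 264 mm
P3: 132 × 187 mm
P4: 93 × 132 mm
P5: 66 × 93 mm
P6: 46 × 66 mm
P7: 33 × 46 mm
→ matches P6.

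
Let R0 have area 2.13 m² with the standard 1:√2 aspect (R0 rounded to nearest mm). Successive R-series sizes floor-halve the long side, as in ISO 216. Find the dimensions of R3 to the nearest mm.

434 × 613 mm

Let R0's short side be w mm. w · w√2 = 2.13 m² = 2,130,000 mm², so w ≈ 1227.2 mm and w√2 ≈ 1735.6 mm → R0 = 1227 × 1736 mm.
R1: ⌊1736/2⌋ × 1227 = 868 × 1227 mm
R2: ⌊1227/2⌋ × 868 = 613 × 868 mm
R3: ⌊868/2⌋ × 613 = 434 × 613 mm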